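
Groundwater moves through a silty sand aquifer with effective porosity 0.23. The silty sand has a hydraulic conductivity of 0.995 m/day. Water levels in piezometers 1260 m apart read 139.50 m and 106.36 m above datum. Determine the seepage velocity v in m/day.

0.114

Hydraulic gradient i = (139.50 − 106.36) / 1260 = 33.14 / 1260 = 0.02630.
Darcy flux q = K · i = 0.9950 × 0.02630 = 0.02617 m/day.
Seepage velocity v = q / n_e = 0.02617 / 0.23 = 0.1138 m/day.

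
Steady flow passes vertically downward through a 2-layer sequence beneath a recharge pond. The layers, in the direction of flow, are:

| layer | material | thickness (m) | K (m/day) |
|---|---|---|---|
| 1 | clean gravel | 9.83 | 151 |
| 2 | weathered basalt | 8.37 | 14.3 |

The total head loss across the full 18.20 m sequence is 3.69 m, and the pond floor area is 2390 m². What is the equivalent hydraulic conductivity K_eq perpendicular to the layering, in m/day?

Flow is perpendicular to layering, so the layers act in series and the equivalent K is the thickness-weighted harmonic mean.
Total thickness L = 9.83 + 8.37 = 18.20 m.
Σ(b_i/K_i) = 9.83/151 + 8.37/14.3 = 0.6504 d.
K_eq = L / Σ(b_i/K_i) = 18.20 / 0.6504 = 27.98 m/day.

28.0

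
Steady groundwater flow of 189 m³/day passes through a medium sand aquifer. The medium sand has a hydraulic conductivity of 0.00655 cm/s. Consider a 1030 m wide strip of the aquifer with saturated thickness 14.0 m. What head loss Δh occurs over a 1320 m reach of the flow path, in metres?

Convert K: 0.00655 cm/s × 864 = 5.659 m/day.
Cross-sectional area A = 1030 × 14.0 = 14420 m².
From Q = K·A·i, i = Q / (K·A) = 189 / (5.659 × 14420) = 0.002316.
Head loss Δh = i · L = 0.002316 × 1320 = 3.057 m.

3.06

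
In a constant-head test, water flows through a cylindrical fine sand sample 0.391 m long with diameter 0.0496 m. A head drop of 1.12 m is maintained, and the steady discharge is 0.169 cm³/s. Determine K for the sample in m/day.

Cross-sectional area A = π·(d/2)² = π × (0.0496/2)² = 0.001932 m².
Convert discharge: 0.169 cm³/s = 1.690e-07 m³/s.
Darcy's law rearranged: K = Q·L / (A·Δh) = 1.690e-07 × 0.391 / (0.001932 × 1.12) = 3.053e-05 m/s = 2.638 m/day.

2.64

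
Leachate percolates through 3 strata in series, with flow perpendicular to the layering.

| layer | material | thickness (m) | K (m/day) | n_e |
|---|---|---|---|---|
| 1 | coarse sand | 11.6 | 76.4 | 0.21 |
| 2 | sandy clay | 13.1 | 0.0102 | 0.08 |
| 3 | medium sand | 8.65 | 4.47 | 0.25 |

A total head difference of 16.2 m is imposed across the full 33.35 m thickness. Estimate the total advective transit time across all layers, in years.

With flow normal to the layers, continuity requires the same specific discharge q through every layer.
Σ(b_i/K_i) = 11.6/76.4 + 13.1/0.0102 + 8.65/4.47 = 1286 d.
q = Δh / Σ(b_i/K_i) = 16.2 / 1286 = 0.01259 m/day.
In each layer the seepage velocity is v_i = q/n_i, so the layer transit time is t_i = b_i·n_i / q:
  layer 1 (coarse sand): t_1 = 11.6 × 0.21 / 0.01259 = 193.4 d
  layer 2 (sandy clay): t_2 = 13.1 × 0.08 / 0.01259 = 83.22 d
  layer 3 (medium sand): t_3 = 8.65 × 0.25 / 0.01259 = 171.7 d
Total t = Σ t_i = 448.4 days = 1.228 years.

1.23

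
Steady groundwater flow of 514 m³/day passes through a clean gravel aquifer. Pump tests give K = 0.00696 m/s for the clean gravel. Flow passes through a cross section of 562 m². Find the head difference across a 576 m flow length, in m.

Convert K: 0.00696 m/s × 86400 = 601.3 m/day.
From Q = K·A·i, i = Q / (K·A) = 514 / (601.3 × 562.0) = 0.001521.
Head loss Δh = i · L = 0.001521 × 576 = 0.8760 m.

0.876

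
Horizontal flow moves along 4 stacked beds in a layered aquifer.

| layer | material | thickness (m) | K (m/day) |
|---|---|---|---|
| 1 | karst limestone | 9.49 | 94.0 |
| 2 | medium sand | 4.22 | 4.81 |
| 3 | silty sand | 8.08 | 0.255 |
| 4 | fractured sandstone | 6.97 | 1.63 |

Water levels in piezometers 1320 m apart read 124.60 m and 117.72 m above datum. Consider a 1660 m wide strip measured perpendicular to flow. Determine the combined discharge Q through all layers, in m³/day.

8010

Flow is parallel to layering, so each bed carries its own Darcy discharge and the transmissivities add.
Σ(K_i·b_i) = 94.0×9.49 + 4.81×4.22 + 0.255×8.08 + 1.63×6.97 = 925.8 m²/day.
Hydraulic gradient i = (124.60 − 117.72) / 1320 = 6.88 / 1320 = 0.005212.
Q = Σ(K_i·b_i) · W · i = 925.8 × 1660 × 0.005212 = 8010 m³/day.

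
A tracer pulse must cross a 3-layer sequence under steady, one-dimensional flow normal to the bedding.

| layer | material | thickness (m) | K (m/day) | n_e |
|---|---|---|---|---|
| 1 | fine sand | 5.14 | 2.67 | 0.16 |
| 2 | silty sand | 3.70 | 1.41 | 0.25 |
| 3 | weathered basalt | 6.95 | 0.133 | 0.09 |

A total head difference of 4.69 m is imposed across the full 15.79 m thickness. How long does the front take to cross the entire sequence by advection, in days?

With flow normal to the layers, continuity requires the same specific discharge q through every layer.
Σ(b_i/K_i) = 5.14/2.67 + 3.70/1.41 + 6.95/0.133 = 56.80 d.
q = Δh / Σ(b_i/K_i) = 4.69 / 56.80 = 0.08256 m/day.
In each layer the seepage velocity is v_i = q/n_i, so the layer transit time is t_i = b_i·n_i / q:
  layer 1 (fine sand): t_1 = 5.14 × 0.16 / 0.08256 = 9.961 d
  layer 2 (silty sand): t_2 = 3.70 × 0.25 / 0.08256 = 11.20 d
  layer 3 (weathered basalt): t_3 = 6.95 × 0.09 / 0.08256 = 7.576 d
Total t = Σ t_i = 28.74 days.

28.7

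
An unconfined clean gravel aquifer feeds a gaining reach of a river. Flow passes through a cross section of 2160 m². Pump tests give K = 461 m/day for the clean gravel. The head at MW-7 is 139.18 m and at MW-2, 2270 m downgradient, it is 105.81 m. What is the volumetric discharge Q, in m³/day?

14600

Hydraulic gradient i = (139.18 − 105.81) / 2270 = 33.37 / 2270 = 0.01470.
Darcy's law: Q = K · A · i = 461.0 × 2160 × 0.01470 = 14638 m³/day.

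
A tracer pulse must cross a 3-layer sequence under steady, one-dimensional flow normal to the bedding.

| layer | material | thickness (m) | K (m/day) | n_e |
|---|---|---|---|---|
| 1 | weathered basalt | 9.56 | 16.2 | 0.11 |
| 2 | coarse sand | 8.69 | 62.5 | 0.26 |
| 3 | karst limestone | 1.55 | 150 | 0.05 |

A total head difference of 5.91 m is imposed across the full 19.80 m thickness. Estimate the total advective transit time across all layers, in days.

With flow normal to the layers, continuity requires the same specific discharge q through every layer.
Σ(b_i/K_i) = 9.56/16.2 + 8.69/62.5 + 1.55/150 = 0.7395 d.
q = Δh / Σ(b_i/K_i) = 5.91 / 0.7395 = 7.992 m/day.
In each layer the seepage velocity is v_i = q/n_i, so the layer transit time is t_i = b_i·n_i / q:
  layer 1 (weathered basalt): t_1 = 9.56 × 0.11 / 7.992 = 0.1316 d
  layer 2 (coarse sand): t_2 = 8.69 × 0.26 / 7.992 = 0.2827 d
  layer 3 (karst limestone): t_3 = 1.55 × 0.05 / 7.992 = 0.009697 d
Total t = Σ t_i = 0.4240 days.

0.424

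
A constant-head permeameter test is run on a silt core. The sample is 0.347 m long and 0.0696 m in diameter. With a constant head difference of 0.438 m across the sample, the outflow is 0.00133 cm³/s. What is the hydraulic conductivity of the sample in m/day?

Cross-sectional area A = π·(d/2)² = π × (0.0696/2)² = 0.003805 m².
Convert discharge: 0.00133 cm³/s = 1.330e-09 m³/s.
Darcy's law rearranged: K = Q·L / (A·Δh) = 1.330e-09 × 0.347 / (0.003805 × 0.438) = 2.769e-07 m/s = 0.02393 m/day.

0.0239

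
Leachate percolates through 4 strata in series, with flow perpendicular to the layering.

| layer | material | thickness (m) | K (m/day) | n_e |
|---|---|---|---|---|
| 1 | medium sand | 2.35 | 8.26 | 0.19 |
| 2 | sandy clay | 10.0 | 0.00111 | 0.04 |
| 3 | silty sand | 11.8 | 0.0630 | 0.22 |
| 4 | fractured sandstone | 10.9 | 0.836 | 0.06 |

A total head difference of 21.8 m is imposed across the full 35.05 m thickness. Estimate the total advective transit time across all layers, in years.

With flow normal to the layers, continuity requires the same specific discharge q through every layer.
Σ(b_i/K_i) = 2.35/8.26 + 10.0/0.00111 + 11.8/0.0630 + 10.9/0.836 = 9210 d.
q = Δh / Σ(b_i/K_i) = 21.8 / 9210 = 0.002367 m/day.
In each layer the seepage velocity is v_i = q/n_i, so the layer transit time is t_i = b_i·n_i / q:
  layer 1 (medium sand): t_1 = 2.35 × 0.19 / 0.002367 = 188.6 d
  layer 2 (sandy clay): t_2 = 10.0 × 0.04 / 0.002367 = 169.0 d
  layer 3 (silty sand): t_3 = 11.8 × 0.22 / 0.002367 = 1097 d
  layer 4 (fractured sandstone): t_4 = 10.9 × 0.06 / 0.002367 = 276.3 d
Total t = Σ t_i = 1731 days = 4.738 years.

4.74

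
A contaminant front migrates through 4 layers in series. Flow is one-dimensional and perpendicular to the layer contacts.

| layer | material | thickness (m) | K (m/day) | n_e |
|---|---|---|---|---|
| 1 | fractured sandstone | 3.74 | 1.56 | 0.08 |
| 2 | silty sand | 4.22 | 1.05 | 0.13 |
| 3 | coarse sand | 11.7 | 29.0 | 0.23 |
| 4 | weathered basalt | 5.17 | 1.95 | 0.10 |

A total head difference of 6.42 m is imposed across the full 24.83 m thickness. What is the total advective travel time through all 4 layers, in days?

With flow normal to the layers, continuity requires the same specific discharge q through every layer.
Σ(b_i/K_i) = 3.74/1.56 + 4.22/1.05 + 11.7/29.0 + 5.17/1.95 = 9.471 d.
q = Δh / Σ(b_i/K_i) = 6.42 / 9.471 = 0.6778 m/day.
In each layer the seepage velocity is v_i = q/n_i, so the layer transit time is t_i = b_i·n_i / q:
  layer 1 (fractured sandstone): t_1 = 3.74 × 0.08 / 0.6778 = 0.4414 d
  layer 2 (silty sand): t_2 = 4.22 × 0.13 / 0.6778 = 0.8093 d
  layer 3 (coarse sand): t_3 = 11.7 × 0.23 / 0.6778 = 3.970 d
  layer 4 (weathered basalt): t_4 = 5.17 × 0.10 / 0.6778 = 0.7627 d
Total t = Σ t_i = 5.983 days.

5.98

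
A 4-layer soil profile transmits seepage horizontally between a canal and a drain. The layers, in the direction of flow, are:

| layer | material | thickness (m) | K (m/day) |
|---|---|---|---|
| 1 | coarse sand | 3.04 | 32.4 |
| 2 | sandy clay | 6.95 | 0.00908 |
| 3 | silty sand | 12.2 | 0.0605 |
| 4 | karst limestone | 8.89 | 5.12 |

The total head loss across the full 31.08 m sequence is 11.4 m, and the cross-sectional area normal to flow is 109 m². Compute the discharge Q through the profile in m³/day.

1.28

Flow is perpendicular to layering, so the layers act in series and the equivalent K is the thickness-weighted harmonic mean.
Total thickness L = 3.04 + 6.95 + 12.2 + 8.89 = 31.08 m.
Σ(b_i/K_i) = 3.04/32.4 + 6.95/0.00908 + 12.2/0.0605 + 8.89/5.12 = 968.9 d.
K_eq = L / Σ(b_i/K_i) = 31.08 / 968.9 = 0.03208 m/day.
Q = K_eq · A · (Δh/L) = 0.03208 × 109 × (11.4/31.08) = 1.282 m³/day.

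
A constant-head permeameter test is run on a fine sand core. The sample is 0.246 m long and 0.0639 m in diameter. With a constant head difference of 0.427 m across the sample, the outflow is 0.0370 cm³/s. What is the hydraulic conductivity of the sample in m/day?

Cross-sectional area A = π·(d/2)² = π × (0.0639/2)² = 0.003207 m².
Convert discharge: 0.0370 cm³/s = 3.700e-08 m³/s.
Darcy's law rearranged: K = Q·L / (A·Δh) = 3.700e-08 × 0.246 / (0.003207 × 0.427) = 6.647e-06 m/s = 0.5743 m/day.

0.574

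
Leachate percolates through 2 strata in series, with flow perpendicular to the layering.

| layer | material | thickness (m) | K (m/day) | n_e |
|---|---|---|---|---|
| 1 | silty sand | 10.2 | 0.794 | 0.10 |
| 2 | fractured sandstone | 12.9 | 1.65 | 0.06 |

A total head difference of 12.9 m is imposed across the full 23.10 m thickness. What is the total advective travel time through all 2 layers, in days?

2.87

With flow normal to the layers, continuity requires the same specific discharge q through every layer.
Σ(b_i/K_i) = 10.2/0.794 + 12.9/1.65 = 20.66 d.
q = Δh / Σ(b_i/K_i) = 12.9 / 20.66 = 0.6243 m/day.
In each layer the seepage velocity is v_i = q/n_i, so the layer transit time is t_i = b_i·n_i / q:
  layer 1 (silty sand): t_1 = 10.2 × 0.10 / 0.6243 = 1.634 d
  layer 2 (fractured sandstone): t_2 = 12.9 × 0.06 / 0.6243 = 1.240 d
Total t = Σ t_i = 2.874 days.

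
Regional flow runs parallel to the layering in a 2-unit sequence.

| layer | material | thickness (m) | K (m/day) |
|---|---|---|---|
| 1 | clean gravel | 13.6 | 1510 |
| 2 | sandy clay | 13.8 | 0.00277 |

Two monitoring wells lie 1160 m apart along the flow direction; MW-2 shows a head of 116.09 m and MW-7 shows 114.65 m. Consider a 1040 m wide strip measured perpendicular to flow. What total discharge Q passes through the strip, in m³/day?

Flow is parallel to layering, so each bed carries its own Darcy discharge and the transmissivities add.
Σ(K_i·b_i) = 1510×13.6 + 0.00277×13.8 = 20536 m²/day.
Hydraulic gradient i = (116.09 − 114.65) / 1160 = 1.44 / 1160 = 0.001241.
Q = Σ(K_i·b_i) · W · i = 20536 × 1040 × 0.001241 = 26513 m³/day.

26500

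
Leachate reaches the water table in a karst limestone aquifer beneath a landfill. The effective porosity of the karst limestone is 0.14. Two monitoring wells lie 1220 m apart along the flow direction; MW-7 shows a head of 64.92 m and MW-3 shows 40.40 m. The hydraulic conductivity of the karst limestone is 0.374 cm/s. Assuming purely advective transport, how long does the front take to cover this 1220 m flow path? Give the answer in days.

Convert K: 0.374 cm/s × 864 = 323.1 m/day.
Hydraulic gradient i = (64.92 − 40.40) / 1220 = 24.52 / 1220 = 0.02010.
Darcy flux q = K · i = 323.1 × 0.02010 = 6.495 m/day.
Seepage velocity v = q / n_e = 6.495 / 0.14 = 46.39 m/day.
Travel time t = L / v = 1220 / 46.39 = 26.30 days.

26.3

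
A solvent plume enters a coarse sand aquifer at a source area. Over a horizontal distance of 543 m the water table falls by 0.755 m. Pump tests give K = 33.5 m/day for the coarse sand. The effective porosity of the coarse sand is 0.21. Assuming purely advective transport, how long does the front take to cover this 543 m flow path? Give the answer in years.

Hydraulic gradient i = Δh / L = 0.755 / 543 = 0.001390.
Darcy flux q = K · i = 33.50 × 0.001390 = 0.04658 m/day.
Seepage velocity v = q / n_e = 0.04658 / 0.21 = 0.2218 m/day.
Travel time t = L / v = 543 / 0.2218 = 2448 days = 6.703 years.

6.70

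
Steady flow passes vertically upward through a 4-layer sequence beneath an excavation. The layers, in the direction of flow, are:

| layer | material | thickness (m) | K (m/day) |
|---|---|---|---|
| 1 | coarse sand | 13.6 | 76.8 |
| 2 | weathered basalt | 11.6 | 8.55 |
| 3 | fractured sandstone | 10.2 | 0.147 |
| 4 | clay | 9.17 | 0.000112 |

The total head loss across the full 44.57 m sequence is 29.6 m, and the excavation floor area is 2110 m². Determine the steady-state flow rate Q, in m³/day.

Flow is perpendicular to layering, so the layers act in series and the equivalent K is the thickness-weighted harmonic mean.
Total thickness L = 13.6 + 11.6 + 10.2 + 9.17 = 44.57 m.
Σ(b_i/K_i) = 13.6/76.8 + 11.6/8.55 + 10.2/0.147 + 9.17/0.000112 = 81946 d.
K_eq = L / Σ(b_i/K_i) = 44.57 / 81946 = 0.0005439 m/day.
Q = K_eq · A · (Δh/L) = 0.0005439 × 2110 × (29.6/44.57) = 0.7622 m³/day.

0.762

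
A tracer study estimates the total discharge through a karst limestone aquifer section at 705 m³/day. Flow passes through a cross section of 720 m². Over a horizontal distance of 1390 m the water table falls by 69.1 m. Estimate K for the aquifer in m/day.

19.7

Hydraulic gradient i = Δh / L = 69.1 / 1390 = 0.04971.
From Q = K·A·i, K = Q / (A·i) = 705 / (720.0 × 0.04971) = 19.70 m/day.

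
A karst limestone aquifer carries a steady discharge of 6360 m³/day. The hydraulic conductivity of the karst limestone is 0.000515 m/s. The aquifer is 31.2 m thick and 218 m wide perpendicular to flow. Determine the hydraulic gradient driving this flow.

0.0210

Convert K: 0.000515 m/s × 86400 = 44.50 m/day.
Cross-sectional area A = 218 × 31.2 = 6802 m².
From Q = K·A·i, i = Q / (K·A) = 6360 / (44.50 × 6802) = 0.02101.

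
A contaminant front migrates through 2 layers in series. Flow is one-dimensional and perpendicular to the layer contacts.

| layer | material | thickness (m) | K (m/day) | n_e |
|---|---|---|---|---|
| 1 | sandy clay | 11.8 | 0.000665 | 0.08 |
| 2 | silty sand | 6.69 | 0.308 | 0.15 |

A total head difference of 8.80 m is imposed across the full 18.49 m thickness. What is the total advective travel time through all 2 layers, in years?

With flow normal to the layers, continuity requires the same specific discharge q through every layer.
Σ(b_i/K_i) = 11.8/0.000665 + 6.69/0.308 = 17766 d.
q = Δh / Σ(b_i/K_i) = 8.80 / 17766 = 0.0004953 m/day.
In each layer the seepage velocity is v_i = q/n_i, so the layer transit time is t_i = b_i·n_i / q:
  layer 1 (sandy clay): t_1 = 11.8 × 0.08 / 0.0004953 = 1906 d
  layer 2 (silty sand): t_2 = 6.69 × 0.15 / 0.0004953 = 2026 d
Total t = Σ t_i = 3932 days = 10.76 years.

10.8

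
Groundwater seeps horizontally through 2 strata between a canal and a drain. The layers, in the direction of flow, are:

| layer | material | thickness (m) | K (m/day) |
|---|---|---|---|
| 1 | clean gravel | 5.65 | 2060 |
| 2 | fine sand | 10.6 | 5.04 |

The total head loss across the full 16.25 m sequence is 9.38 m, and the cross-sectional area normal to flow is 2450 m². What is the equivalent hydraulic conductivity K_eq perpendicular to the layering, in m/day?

Flow is perpendicular to layering, so the layers act in series and the equivalent K is the thickness-weighted harmonic mean.
Total thickness L = 5.65 + 10.6 = 16.25 m.
Σ(b_i/K_i) = 5.65/2060 + 10.6/5.04 = 2.106 d.
K_eq = L / Σ(b_i/K_i) = 16.25 / 2.106 = 7.716 m/day.

7.72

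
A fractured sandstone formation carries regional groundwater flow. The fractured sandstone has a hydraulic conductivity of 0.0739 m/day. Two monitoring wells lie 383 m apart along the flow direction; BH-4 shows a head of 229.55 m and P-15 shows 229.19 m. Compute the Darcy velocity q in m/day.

Hydraulic gradient i = (229.55 − 229.19) / 383 = 0.36 / 383 = 0.0009399.
Specific discharge q = K · i = 0.07390 × 0.0009399 = 6.946e-05 m/day.

6.95e-05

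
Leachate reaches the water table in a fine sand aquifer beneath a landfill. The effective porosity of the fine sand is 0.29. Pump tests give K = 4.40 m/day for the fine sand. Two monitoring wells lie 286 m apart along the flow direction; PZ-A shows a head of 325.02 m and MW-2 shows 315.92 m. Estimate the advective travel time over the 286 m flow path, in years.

Hydraulic gradient i = (325.02 − 315.92) / 286 = 9.1 / 286 = 0.03182.
Darcy flux q = K · i = 4.400 × 0.03182 = 0.1400 m/day.
Seepage velocity v = q / n_e = 0.1400 / 0.29 = 0.4828 m/day.
Travel time t = L / v = 286 / 0.4828 = 592.4 days = 1.622 years.

1.62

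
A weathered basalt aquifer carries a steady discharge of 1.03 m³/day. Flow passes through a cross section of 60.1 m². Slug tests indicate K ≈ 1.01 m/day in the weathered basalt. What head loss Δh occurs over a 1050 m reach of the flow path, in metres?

17.8

From Q = K·A·i, i = Q / (K·A) = 1.03 / (1.010 × 60.10) = 0.01697.
Head loss Δh = i · L = 0.01697 × 1050 = 17.82 m.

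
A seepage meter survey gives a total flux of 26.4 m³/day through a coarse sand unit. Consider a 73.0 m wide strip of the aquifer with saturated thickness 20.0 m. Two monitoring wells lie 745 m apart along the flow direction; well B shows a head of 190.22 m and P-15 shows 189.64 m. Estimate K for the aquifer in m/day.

Cross-sectional area A = 73.0 × 20.0 = 1460 m².
Hydraulic gradient i = (190.22 − 189.64) / 745 = 0.58 / 745 = 0.0007785.
From Q = K·A·i, K = Q / (A·i) = 26.4 / (1460 × 0.0007785) = 23.23 m/day.

23.2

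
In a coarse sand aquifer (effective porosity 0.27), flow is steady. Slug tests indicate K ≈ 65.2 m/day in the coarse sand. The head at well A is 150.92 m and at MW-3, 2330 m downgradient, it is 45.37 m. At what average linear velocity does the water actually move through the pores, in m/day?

10.9

Hydraulic gradient i = (150.92 − 45.37) / 2330 = 105.55 / 2330 = 0.04530.
Darcy flux q = K · i = 65.20 × 0.04530 = 2.954 m/day.
Seepage velocity v = q / n_e = 2.954 / 0.27 = 10.94 m/day.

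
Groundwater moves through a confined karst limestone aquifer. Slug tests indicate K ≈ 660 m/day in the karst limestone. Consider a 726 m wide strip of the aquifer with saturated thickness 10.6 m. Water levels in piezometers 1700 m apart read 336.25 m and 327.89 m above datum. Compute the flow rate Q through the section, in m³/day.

Cross-sectional area A = 726 × 10.6 = 7696 m².
Hydraulic gradient i = (336.25 − 327.89) / 1700 = 8.36 / 1700 = 0.004918.
Darcy's law: Q = K · A · i = 660.0 × 7696 × 0.004918 = 24977 m³/day.

25000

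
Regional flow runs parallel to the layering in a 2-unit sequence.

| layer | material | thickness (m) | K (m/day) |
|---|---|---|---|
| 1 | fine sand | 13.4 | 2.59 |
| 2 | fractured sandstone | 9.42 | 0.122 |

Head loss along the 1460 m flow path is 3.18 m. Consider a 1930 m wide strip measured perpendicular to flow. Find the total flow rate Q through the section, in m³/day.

151

Flow is parallel to layering, so each bed carries its own Darcy discharge and the transmissivities add.
Σ(K_i·b_i) = 2.59×13.4 + 0.122×9.42 = 35.86 m²/day.
Hydraulic gradient i = Δh / L = 3.18 / 1460 = 0.002178.
Q = Σ(K_i·b_i) · W · i = 35.86 × 1930 × 0.002178 = 150.7 m³/day.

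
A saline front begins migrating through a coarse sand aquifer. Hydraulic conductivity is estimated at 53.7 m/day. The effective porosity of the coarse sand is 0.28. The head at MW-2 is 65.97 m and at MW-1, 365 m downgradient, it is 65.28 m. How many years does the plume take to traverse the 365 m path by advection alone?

2.76

Hydraulic gradient i = (65.97 − 65.28) / 365 = 0.69 / 365 = 0.001890.
Darcy flux q = K · i = 53.70 × 0.001890 = 0.1015 m/day.
Seepage velocity v = q / n_e = 0.1015 / 0.28 = 0.3626 m/day.
Travel time t = L / v = 365 / 0.3626 = 1007 days = 2.756 years.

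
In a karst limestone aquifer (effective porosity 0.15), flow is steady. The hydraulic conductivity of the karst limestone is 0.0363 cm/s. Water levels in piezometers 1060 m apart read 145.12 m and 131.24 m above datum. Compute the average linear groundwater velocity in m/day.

2.74

Convert K: 0.0363 cm/s × 864 = 31.36 m/day.
Hydraulic gradient i = (145.12 − 131.24) / 1060 = 13.88 / 1060 = 0.01309.
Darcy flux q = K · i = 31.36 × 0.01309 = 0.4107 m/day.
Seepage velocity v = q / n_e = 0.4107 / 0.15 = 2.738 m/day.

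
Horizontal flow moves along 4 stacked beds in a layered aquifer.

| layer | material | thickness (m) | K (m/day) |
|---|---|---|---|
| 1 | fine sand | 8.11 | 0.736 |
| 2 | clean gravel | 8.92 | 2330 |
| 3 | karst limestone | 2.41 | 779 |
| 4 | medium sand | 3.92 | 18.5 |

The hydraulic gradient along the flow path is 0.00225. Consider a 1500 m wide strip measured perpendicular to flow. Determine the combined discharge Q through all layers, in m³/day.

76700

Flow is parallel to layering, so each bed carries its own Darcy discharge and the transmissivities add.
Σ(K_i·b_i) = 0.736×8.11 + 2330×8.92 + 779×2.41 + 18.5×3.92 = 22739 m²/day.
Hydraulic gradient i = 0.00225.
Q = Σ(K_i·b_i) · W · i = 22739 × 1500 × 0.002250 = 76746 m³/day.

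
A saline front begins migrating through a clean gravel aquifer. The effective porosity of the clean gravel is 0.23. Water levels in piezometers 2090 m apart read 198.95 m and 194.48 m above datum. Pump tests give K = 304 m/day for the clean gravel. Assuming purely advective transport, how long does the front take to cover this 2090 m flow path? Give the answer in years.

Hydraulic gradient i = (198.95 − 194.48) / 2090 = 4.47 / 2090 = 0.002139.
Darcy flux q = K · i = 304.0 × 0.002139 = 0.6502 m/day.
Seepage velocity v = q / n_e = 0.6502 / 0.23 = 2.827 m/day.
Travel time t = L / v = 2090 / 2.827 = 739.3 days = 2.024 years.

2.02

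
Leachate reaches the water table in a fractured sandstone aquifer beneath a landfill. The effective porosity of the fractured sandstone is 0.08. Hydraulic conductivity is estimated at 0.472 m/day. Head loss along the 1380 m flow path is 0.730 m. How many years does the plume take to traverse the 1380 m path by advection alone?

1210

Hydraulic gradient i = Δh / L = 0.730 / 1380 = 0.0005290.
Darcy flux q = K · i = 0.4720 × 0.0005290 = 0.0002497 m/day.
Seepage velocity v = q / n_e = 0.0002497 / 0.08 = 0.003121 m/day.
Travel time t = L / v = 1380 / 0.003121 = 4.422e+05 days = 1211 years.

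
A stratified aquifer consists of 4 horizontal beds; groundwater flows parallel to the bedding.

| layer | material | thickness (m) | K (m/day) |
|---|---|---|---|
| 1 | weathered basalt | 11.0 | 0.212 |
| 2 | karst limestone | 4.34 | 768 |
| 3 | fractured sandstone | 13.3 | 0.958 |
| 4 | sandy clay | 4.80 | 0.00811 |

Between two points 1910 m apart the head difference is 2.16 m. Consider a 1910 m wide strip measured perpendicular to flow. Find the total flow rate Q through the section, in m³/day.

7230

Flow is parallel to layering, so each bed carries its own Darcy discharge and the transmissivities add.
Σ(K_i·b_i) = 0.212×11.0 + 768×4.34 + 0.958×13.3 + 0.00811×4.80 = 3348 m²/day.
Hydraulic gradient i = Δh / L = 2.16 / 1910 = 0.001131.
Q = Σ(K_i·b_i) · W · i = 3348 × 1910 × 0.001131 = 7232 m³/day.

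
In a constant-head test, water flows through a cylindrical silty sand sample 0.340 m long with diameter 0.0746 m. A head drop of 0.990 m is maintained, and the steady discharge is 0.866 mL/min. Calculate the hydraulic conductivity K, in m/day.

0.0980

Cross-sectional area A = π·(d/2)² = π × (0.0746/2)² = 0.004371 m².
Convert discharge: 0.866 mL/min = 1.443e-08 m³/s.
Darcy's law rearranged: K = Q·L / (A·Δh) = 1.443e-08 × 0.340 / (0.004371 × 0.990) = 1.134e-06 m/s = 0.09798 m/day.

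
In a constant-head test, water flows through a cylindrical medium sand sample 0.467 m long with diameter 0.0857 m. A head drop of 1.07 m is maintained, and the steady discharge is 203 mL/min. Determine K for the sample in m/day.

22.1

Cross-sectional area A = π·(d/2)² = π × (0.0857/2)² = 0.005768 m².
Convert discharge: 203 mL/min = 3.383e-06 m³/s.
Darcy's law rearranged: K = Q·L / (A·Δh) = 3.383e-06 × 0.467 / (0.005768 × 1.07) = 0.0002560 m/s = 22.12 m/day.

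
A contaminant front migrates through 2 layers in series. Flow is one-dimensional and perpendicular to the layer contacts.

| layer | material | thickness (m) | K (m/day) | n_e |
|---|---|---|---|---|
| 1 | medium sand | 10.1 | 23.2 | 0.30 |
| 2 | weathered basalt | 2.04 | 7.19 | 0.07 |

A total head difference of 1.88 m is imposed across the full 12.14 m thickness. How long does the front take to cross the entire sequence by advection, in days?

1.21

With flow normal to the layers, continuity requires the same specific discharge q through every layer.
Σ(b_i/K_i) = 10.1/23.2 + 2.04/7.19 = 0.7191 d.
q = Δh / Σ(b_i/K_i) = 1.88 / 0.7191 = 2.614 m/day.
In each layer the seepage velocity is v_i = q/n_i, so the layer transit time is t_i = b_i·n_i / q:
  layer 1 (medium sand): t_1 = 10.1 × 0.30 / 2.614 = 1.159 d
  layer 2 (weathered basalt): t_2 = 2.04 × 0.07 / 2.614 = 0.05462 d
Total t = Σ t_i = 1.214 days.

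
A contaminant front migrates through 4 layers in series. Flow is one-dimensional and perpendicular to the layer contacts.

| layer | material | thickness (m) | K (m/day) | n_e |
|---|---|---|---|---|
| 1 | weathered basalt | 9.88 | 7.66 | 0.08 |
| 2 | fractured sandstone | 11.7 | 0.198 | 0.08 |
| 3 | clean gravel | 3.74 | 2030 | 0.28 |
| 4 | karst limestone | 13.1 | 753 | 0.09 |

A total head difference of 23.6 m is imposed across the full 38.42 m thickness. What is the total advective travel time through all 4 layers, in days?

With flow normal to the layers, continuity requires the same specific discharge q through every layer.
Σ(b_i/K_i) = 9.88/7.66 + 11.7/0.198 + 3.74/2030 + 13.1/753 = 60.40 d.
q = Δh / Σ(b_i/K_i) = 23.6 / 60.40 = 0.3907 m/day.
In each layer the seepage velocity is v_i = q/n_i, so the layer transit time is t_i = b_i·n_i / q:
  layer 1 (weathered basalt): t_1 = 9.88 × 0.08 / 0.3907 = 2.023 d
  layer 2 (fractured sandstone): t_2 = 11.7 × 0.08 / 0.3907 = 2.396 d
  layer 3 (clean gravel): t_3 = 3.74 × 0.28 / 0.3907 = 2.680 d
  layer 4 (karst limestone): t_4 = 13.1 × 0.09 / 0.3907 = 3.017 d
Total t = Σ t_i = 10.12 days.

10.1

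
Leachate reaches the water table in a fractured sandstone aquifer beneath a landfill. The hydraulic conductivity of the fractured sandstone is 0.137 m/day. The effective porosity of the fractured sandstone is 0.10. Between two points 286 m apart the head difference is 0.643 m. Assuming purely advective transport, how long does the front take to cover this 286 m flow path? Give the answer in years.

254

Hydraulic gradient i = Δh / L = 0.643 / 286 = 0.002248.
Darcy flux q = K · i = 0.1370 × 0.002248 = 0.0003080 m/day.
Seepage velocity v = q / n_e = 0.0003080 / 0.10 = 0.003080 m/day.
Travel time t = L / v = 286 / 0.003080 = 92854 days = 254.2 years.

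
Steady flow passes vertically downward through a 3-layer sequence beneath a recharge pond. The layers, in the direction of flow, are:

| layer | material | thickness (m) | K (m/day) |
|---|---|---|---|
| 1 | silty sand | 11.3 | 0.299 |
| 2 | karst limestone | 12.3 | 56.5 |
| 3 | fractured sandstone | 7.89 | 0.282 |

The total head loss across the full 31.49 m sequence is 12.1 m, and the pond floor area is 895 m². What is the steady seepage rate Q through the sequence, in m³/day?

Flow is perpendicular to layering, so the layers act in series and the equivalent K is the thickness-weighted harmonic mean.
Total thickness L = 11.3 + 12.3 + 7.89 = 31.49 m.
Σ(b_i/K_i) = 11.3/0.299 + 12.3/56.5 + 7.89/0.282 = 65.99 d.
K_eq = L / Σ(b_i/K_i) = 31.49 / 65.99 = 0.4772 m/day.
Q = K_eq · A · (Δh/L) = 0.4772 × 895 × (12.1/31.49) = 164.1 m³/day.

164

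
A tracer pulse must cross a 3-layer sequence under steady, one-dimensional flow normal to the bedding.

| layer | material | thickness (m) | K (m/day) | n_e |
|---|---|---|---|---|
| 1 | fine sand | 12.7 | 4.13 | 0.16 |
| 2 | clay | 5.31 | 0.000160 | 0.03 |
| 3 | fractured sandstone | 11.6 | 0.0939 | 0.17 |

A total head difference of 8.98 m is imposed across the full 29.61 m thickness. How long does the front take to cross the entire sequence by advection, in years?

42.3

With flow normal to the layers, continuity requires the same specific discharge q through every layer.
Σ(b_i/K_i) = 12.7/4.13 + 5.31/0.000160 + 11.6/0.0939 = 33314 d.
q = Δh / Σ(b_i/K_i) = 8.98 / 33314 = 0.0002696 m/day.
In each layer the seepage velocity is v_i = q/n_i, so the layer transit time is t_i = b_i·n_i / q:
  layer 1 (fine sand): t_1 = 12.7 × 0.16 / 0.0002696 = 7538 d
  layer 2 (clay): t_2 = 5.31 × 0.03 / 0.0002696 = 591.0 d
  layer 3 (fractured sandstone): t_3 = 11.6 × 0.17 / 0.0002696 = 7316 d
Total t = Σ t_i = 15445 days = 42.29 years.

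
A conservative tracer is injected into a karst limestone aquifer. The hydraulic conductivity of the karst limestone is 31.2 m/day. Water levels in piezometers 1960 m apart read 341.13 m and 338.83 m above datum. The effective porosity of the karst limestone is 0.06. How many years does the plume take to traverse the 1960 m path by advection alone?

Hydraulic gradient i = (341.13 − 338.83) / 1960 = 2.3 / 1960 = 0.001173.
Darcy flux q = K · i = 31.20 × 0.001173 = 0.03661 m/day.
Seepage velocity v = q / n_e = 0.03661 / 0.06 = 0.6102 m/day.
Travel time t = L / v = 1960 / 0.6102 = 3212 days = 8.794 years.

8.79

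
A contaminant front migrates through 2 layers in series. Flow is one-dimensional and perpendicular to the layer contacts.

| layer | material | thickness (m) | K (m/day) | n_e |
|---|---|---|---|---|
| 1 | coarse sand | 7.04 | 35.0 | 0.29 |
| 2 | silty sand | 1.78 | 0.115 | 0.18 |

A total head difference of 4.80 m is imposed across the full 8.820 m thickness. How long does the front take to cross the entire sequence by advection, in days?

7.72

With flow normal to the layers, continuity requires the same specific discharge q through every layer.
Σ(b_i/K_i) = 7.04/35.0 + 1.78/0.115 = 15.68 d.
q = Δh / Σ(b_i/K_i) = 4.80 / 15.68 = 0.3061 m/day.
In each layer the seepage velocity is v_i = q/n_i, so the layer transit time is t_i = b_i·n_i / q:
  layer 1 (coarse sand): t_1 = 7.04 × 0.29 / 0.3061 = 6.669 d
  layer 2 (silty sand): t_2 = 1.78 × 0.18 / 0.3061 = 1.047 d
Total t = Σ t_i = 7.716 days.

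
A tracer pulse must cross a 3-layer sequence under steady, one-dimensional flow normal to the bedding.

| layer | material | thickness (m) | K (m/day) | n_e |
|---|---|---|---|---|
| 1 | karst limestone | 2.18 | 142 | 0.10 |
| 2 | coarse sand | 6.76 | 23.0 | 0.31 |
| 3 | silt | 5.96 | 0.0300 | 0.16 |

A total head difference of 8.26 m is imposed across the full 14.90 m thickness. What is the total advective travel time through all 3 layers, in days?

78.7

With flow normal to the layers, continuity requires the same specific discharge q through every layer.
Σ(b_i/K_i) = 2.18/142 + 6.76/23.0 + 5.96/0.0300 = 199.0 d.
q = Δh / Σ(b_i/K_i) = 8.26 / 199.0 = 0.04151 m/day.
In each layer the seepage velocity is v_i = q/n_i, so the layer transit time is t_i = b_i·n_i / q:
  layer 1 (karst limestone): t_1 = 2.18 × 0.10 / 0.04151 = 5.251 d
  layer 2 (coarse sand): t_2 = 6.76 × 0.31 / 0.04151 = 50.48 d
  layer 3 (silt): t_3 = 5.96 × 0.16 / 0.04151 = 22.97 d
Total t = Σ t_i = 78.70 days.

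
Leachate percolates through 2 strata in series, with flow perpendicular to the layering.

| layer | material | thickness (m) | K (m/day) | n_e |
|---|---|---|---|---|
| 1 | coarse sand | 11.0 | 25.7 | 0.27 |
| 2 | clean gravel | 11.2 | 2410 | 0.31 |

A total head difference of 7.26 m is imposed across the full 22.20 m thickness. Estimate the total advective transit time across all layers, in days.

With flow normal to the layers, continuity requires the same specific discharge q through every layer.
Σ(b_i/K_i) = 11.0/25.7 + 11.2/2410 = 0.4327 d.
q = Δh / Σ(b_i/K_i) = 7.26 / 0.4327 = 16.78 m/day.
In each layer the seepage velocity is v_i = q/n_i, so the layer transit time is t_i = b_i·n_i / q:
  layer 1 (coarse sand): t_1 = 11.0 × 0.27 / 16.78 = 0.1770 d
  layer 2 (clean gravel): t_2 = 11.2 × 0.31 / 16.78 = 0.2069 d
Total t = Σ t_i = 0.3839 days.

0.384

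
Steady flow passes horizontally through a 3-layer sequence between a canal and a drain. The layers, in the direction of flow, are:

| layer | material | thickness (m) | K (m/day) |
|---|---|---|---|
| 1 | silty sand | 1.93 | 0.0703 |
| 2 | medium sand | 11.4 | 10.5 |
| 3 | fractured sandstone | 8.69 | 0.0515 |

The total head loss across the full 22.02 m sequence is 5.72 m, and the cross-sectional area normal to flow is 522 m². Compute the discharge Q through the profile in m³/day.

Flow is perpendicular to layering, so the layers act in series and the equivalent K is the thickness-weighted harmonic mean.
Total thickness L = 1.93 + 11.4 + 8.69 = 22.02 m.
Σ(b_i/K_i) = 1.93/0.0703 + 11.4/10.5 + 8.69/0.0515 = 197.3 d.
K_eq = L / Σ(b_i/K_i) = 22.02 / 197.3 = 0.1116 m/day.
Q = K_eq · A · (Δh/L) = 0.1116 × 522 × (5.72/22.02) = 15.14 m³/day.

15.1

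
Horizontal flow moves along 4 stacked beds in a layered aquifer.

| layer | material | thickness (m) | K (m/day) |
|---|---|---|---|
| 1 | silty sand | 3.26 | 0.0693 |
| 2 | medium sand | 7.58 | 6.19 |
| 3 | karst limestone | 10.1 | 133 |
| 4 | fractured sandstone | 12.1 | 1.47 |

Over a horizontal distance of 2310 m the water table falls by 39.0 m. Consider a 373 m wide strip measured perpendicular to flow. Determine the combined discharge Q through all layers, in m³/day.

Flow is parallel to layering, so each bed carries its own Darcy discharge and the transmissivities add.
Σ(K_i·b_i) = 0.0693×3.26 + 6.19×7.58 + 133×10.1 + 1.47×12.1 = 1408 m²/day.
Hydraulic gradient i = Δh / L = 39.0 / 2310 = 0.01688.
Q = Σ(K_i·b_i) · W · i = 1408 × 373 × 0.01688 = 8868 m³/day.

8870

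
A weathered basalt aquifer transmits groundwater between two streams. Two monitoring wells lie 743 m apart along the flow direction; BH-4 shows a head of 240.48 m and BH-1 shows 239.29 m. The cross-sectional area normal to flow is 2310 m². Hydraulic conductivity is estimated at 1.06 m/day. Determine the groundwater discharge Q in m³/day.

Hydraulic gradient i = (240.48 − 239.29) / 743 = 1.19 / 743 = 0.001602.
Darcy's law: Q = K · A · i = 1.060 × 2310 × 0.001602 = 3.922 m³/day.

3.92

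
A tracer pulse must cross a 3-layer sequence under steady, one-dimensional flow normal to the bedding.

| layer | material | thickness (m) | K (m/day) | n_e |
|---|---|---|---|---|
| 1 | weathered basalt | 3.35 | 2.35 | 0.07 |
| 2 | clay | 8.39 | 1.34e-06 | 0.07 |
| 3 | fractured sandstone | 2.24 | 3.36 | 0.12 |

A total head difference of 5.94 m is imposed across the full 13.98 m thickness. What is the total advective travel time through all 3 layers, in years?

3150

With flow normal to the layers, continuity requires the same specific discharge q through every layer.
Σ(b_i/K_i) = 3.35/2.35 + 8.39/1.34e-06 + 2.24/3.36 = 6.261e+06 d.
q = Δh / Σ(b_i/K_i) = 5.94 / 6.261e+06 = 9.487e-07 m/day.
In each layer the seepage velocity is v_i = q/n_i, so the layer transit time is t_i = b_i·n_i / q:
  layer 1 (weathered basalt): t_1 = 3.35 × 0.07 / 9.487e-07 = 2.472e+05 d
  layer 2 (clay): t_2 = 8.39 × 0.07 / 9.487e-07 = 6.191e+05 d
  layer 3 (fractured sandstone): t_3 = 2.24 × 0.12 / 9.487e-07 = 2.833e+05 d
Total t = Σ t_i = 1.150e+06 days = 3147 years.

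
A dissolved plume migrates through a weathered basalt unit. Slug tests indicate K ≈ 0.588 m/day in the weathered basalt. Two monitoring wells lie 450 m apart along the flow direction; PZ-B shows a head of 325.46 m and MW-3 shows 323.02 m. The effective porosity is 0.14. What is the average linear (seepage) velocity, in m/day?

0.0228

Hydraulic gradient i = (325.46 − 323.02) / 450 = 2.44 / 450 = 0.005422.
Darcy flux q = K · i = 0.5880 × 0.005422 = 0.003188 m/day.
Seepage velocity v = q / n_e = 0.003188 / 0.14 = 0.02277 m/day.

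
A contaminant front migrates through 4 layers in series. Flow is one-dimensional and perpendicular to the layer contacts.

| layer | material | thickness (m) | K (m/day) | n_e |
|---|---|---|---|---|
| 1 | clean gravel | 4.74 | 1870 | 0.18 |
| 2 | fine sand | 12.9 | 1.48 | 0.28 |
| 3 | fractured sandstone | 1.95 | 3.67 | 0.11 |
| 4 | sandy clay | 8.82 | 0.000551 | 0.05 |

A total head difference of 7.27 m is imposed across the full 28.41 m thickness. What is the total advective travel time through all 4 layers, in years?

With flow normal to the layers, continuity requires the same specific discharge q through every layer.
Σ(b_i/K_i) = 4.74/1870 + 12.9/1.48 + 1.95/3.67 + 8.82/0.000551 = 16017 d.
q = Δh / Σ(b_i/K_i) = 7.27 / 16017 = 0.0004539 m/day.
In each layer the seepage velocity is v_i = q/n_i, so the layer transit time is t_i = b_i·n_i / q:
  layer 1 (clean gravel): t_1 = 4.74 × 0.18 / 0.0004539 = 1880 d
  layer 2 (fine sand): t_2 = 12.9 × 0.28 / 0.0004539 = 7958 d
  layer 3 (fractured sandstone): t_3 = 1.95 × 0.11 / 0.0004539 = 472.6 d
  layer 4 (sandy clay): t_4 = 8.82 × 0.05 / 0.0004539 = 971.6 d
Total t = Σ t_i = 11281 days = 30.89 years.

30.9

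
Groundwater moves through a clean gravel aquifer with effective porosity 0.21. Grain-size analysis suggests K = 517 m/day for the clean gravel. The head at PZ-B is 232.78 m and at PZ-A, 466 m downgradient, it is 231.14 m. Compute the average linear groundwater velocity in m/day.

Hydraulic gradient i = (232.78 − 231.14) / 466 = 1.64 / 466 = 0.003519.
Darcy flux q = K · i = 517.0 × 0.003519 = 1.819 m/day.
Seepage velocity v = q / n_e = 1.819 / 0.21 = 8.664 m/day.

8.66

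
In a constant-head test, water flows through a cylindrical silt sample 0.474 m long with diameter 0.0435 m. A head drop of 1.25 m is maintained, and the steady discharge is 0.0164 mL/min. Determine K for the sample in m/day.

0.00603

Cross-sectional area A = π·(d/2)² = π × (0.0435/2)² = 0.001486 m².
Convert discharge: 0.0164 mL/min = 2.733e-10 m³/s.
Darcy's law rearranged: K = Q·L / (A·Δh) = 2.733e-10 × 0.474 / (0.001486 × 1.25) = 6.974e-08 m/s = 0.006026 m/day.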